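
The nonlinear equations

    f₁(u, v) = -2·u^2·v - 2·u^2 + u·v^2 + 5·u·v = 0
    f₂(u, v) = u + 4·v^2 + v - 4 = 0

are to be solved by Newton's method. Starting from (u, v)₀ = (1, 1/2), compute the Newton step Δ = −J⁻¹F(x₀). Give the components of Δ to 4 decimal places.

(0.2346, 0.2531)

At (1, 1/2): F = (-0.2500, -1.5000).
Jacobian J = [[-4·u·v - 4·u + v^2 + 5·v, -2·u^2 + 2·u·v + 5·u], [1, 8·v + 1]].
At the point, J = [[-3.2500, 4.0000], [1.0000, 5.0000]] (det J = -20.2500).
Solving J·Δ = −F gives Δ = (0.2346, 0.2531).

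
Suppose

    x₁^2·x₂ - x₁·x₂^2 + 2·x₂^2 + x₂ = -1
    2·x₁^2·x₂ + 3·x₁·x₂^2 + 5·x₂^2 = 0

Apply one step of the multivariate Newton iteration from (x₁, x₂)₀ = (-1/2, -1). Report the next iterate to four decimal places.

(-0.3200, -0.4000)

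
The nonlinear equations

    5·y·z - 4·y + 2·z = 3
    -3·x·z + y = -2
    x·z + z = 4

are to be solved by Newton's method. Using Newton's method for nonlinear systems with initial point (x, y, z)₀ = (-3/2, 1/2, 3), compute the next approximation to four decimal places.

(0.4152, -0.4737, 3.4912)

At (-3/2, 1/2, 3): F = (8.5000, 16.0000, -5.5000).
Jacobian J = [[0, 5·z - 4, 5·y + 2], [-3·z, 1, -3·x], [z, 0, x + 1]].
At the point, J = [[0.0000, 11.0000, 4.5000], [-9.0000, 1.0000, 4.5000], [3.0000, 0.0000, -0.5000]] (det J = 85.5000).
Solving J·Δ = −F gives Δ = (1.9152, -0.9737, 0.4912).
Then the next iterate is (x, y, z)₁ = (0.4152, -0.4737, 3.4912).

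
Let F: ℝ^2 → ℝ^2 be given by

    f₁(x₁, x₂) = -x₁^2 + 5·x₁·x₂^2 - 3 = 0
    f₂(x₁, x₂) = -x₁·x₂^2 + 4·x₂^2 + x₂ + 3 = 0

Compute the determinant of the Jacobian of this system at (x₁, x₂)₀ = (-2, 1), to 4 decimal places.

J = [[-2·x₁ + 5·x₂^2, 10·x₁·x₂], [-x₂^2, -2·x₁·x₂ + 8·x₂ + 1]].
At the point, J = [[9.0000, -20.0000], [-1.0000, 13.0000]].
det J = 97.0000.

97.0000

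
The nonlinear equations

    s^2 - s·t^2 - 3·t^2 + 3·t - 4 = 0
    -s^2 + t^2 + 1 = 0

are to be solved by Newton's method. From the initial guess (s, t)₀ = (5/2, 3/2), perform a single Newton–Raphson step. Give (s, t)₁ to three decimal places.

(1.532, 0.886)

At (5/2, 3/2): F = (-5.625, -3.000).
Jacobian J = [[2·s - t^2, -2·s·t - 6·t + 3], [-2·s, 2·t]].
At the point, J = [[2.750, -13.500], [-5.000, 3.000]] (det J = -59.250).
Solving J·Δ = −F gives Δ = (-0.968, -0.614).
Then the next iterate is (s, t)₁ = (1.532, 0.886).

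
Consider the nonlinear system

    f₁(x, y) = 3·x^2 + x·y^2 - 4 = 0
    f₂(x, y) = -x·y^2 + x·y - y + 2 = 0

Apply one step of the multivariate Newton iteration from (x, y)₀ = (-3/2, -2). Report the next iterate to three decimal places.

(-0.858, -0.924)

At (-3/2, -2): F = (-3.250, 13.000).
Jacobian J = [[6·x + y^2, 2·x·y], [-y^2 + y, -2·x·y + x - 1]].
At the point, J = [[-5.000, 6.000], [-6.000, -8.500]] (det J = 78.500).
Solving J·Δ = −F gives Δ = (0.642, 1.076).
Then the next iterate is (x, y)₁ = (-0.858, -0.924).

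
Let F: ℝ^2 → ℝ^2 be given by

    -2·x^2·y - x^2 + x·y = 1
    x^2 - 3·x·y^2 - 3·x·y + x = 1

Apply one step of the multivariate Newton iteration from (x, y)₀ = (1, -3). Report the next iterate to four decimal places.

(1.0222, -1.8444)

At (1, -3): F = (1.0000, -17.0000).
Jacobian J = [[-4·x·y - 2·x + y, -2·x^2 + x], [2·x - 3·y^2 - 3·y + 1, -6·x·y - 3·x]].
At the point, J = [[7.0000, -1.0000], [-15.0000, 15.0000]] (det J = 90.0000).
Solving J·Δ = −F gives Δ = (0.0222, 1.1556).
Then the next iterate is (x, y)₁ = (1.0222, -1.8444).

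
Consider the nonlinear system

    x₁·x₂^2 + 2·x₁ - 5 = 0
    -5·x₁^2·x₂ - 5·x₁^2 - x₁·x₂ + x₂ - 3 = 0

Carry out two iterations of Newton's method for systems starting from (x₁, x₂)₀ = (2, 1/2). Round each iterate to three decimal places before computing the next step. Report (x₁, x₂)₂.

At (2, 1/2): F = (-0.500, -33.500).
Jacobian J = [[x₂^2 + 2, 2·x₁·x₂], [-10·x₁·x₂ - 10·x₁ - x₂, -5·x₁^2 - x₁ + 1]].
At the point, J = [[2.250, 2.000], [-30.500, -21.000]] (det J = 13.750).
Solving J·Δ = −F gives Δ = (-5.636, 6.591).
Then the next iterate is (x₁, x₂)₁ = (-3.636, 7.091).
Round to (-3.636, 7.091) and repeat: F = (-195.09837, -504.96129), J = [[52.28228, -51.56575], [287.09776, -61.46648]].
Δ = (1.212, -2.555), so (x₁, x₂)₂ = (-2.424, 4.536).

(-2.424, 4.536)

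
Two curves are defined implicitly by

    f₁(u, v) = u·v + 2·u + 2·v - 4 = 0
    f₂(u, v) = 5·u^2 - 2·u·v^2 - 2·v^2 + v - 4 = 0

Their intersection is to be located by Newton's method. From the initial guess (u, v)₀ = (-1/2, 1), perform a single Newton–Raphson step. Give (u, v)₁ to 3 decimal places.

(-1.517, 5.367)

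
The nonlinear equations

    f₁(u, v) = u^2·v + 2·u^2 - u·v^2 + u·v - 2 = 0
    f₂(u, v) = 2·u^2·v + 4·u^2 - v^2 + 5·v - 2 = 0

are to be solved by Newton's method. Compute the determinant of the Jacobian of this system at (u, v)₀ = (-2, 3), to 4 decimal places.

378.0000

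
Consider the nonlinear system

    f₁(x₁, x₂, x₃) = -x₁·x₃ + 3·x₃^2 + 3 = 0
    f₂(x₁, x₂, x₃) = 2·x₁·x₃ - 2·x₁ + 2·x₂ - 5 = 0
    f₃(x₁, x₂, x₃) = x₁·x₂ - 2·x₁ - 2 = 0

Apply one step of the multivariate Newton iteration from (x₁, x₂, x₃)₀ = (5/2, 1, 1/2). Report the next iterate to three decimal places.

At (5/2, 1, 1/2): F = (2.500, -5.500, -4.500).
Jacobian J = [[-x₃, 0, -x₁ + 6·x₃], [2·x₃ - 2, 2, 2·x₁], [x₂ - 2, x₁, 0]].
At the point, J = [[-0.500, 0.000, 0.500], [-1.000, 2.000, 5.000], [-1.000, 2.500, 0.000]] (det J = 6.000).
Solving J·Δ = −F gives Δ = (5.604, 4.042, 0.604).
Then the next iterate is (x₁, x₂, x₃)₁ = (8.104, 5.042, 1.104).

(8.104, 5.042, 1.104)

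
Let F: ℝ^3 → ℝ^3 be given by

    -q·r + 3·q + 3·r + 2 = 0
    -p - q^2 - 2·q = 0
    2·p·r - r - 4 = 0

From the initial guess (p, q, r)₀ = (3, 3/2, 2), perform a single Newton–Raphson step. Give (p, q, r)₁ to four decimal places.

(7.3214, -1.0143, -2.6571)

At (3, 3/2, 2): F = (9.5000, -8.2500, 6.0000).
Jacobian J = [[0, -r + 3, -q + 3], [-1, -2·q - 2, 0], [2·r, 0, 2·p - 1]].
At the point, J = [[0.0000, 1.0000, 1.5000], [-1.0000, -5.0000, 0.0000], [4.0000, 0.0000, 5.0000]] (det J = 35.0000).
Solving J·Δ = −F gives Δ = (4.3214, -2.5143, -4.6571).
Then the next iterate is (p, q, r)₁ = (7.3214, -1.0143, -2.6571).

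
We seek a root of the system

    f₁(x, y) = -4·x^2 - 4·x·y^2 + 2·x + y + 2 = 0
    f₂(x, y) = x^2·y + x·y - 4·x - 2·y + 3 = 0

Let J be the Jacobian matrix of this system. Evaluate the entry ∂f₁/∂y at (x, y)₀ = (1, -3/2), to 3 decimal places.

13.000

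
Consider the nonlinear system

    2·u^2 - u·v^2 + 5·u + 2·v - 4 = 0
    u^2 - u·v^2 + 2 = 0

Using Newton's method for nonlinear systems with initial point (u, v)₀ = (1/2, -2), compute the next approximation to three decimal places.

At (1/2, -2): F = (-7.000, 0.250).
Jacobian J = [[4·u - v^2 + 5, -2·u·v + 2], [2·u - v^2, -2·u·v]].
At the point, J = [[3.000, 4.000], [-3.000, 2.000]] (det J = 18.000).
Solving J·Δ = −F gives Δ = (0.833, 1.125).
Then the next iterate is (u, v)₁ = (1.333, -0.875).

(1.333, -0.875)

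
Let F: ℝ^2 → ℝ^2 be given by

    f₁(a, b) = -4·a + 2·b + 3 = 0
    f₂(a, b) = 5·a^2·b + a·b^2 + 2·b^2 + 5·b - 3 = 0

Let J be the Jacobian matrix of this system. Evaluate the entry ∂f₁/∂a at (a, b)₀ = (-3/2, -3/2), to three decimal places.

-4.000

∂f₁/∂a = -4.
At (-3/2, -3/2) this is -4.000.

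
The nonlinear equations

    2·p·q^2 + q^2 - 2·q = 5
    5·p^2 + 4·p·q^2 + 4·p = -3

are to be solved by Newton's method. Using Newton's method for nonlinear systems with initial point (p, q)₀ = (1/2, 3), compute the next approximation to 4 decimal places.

At (1/2, 3): F = (7.0000, 24.2500).
Jacobian J = [[2·q^2, 4·p·q + 2·q - 2], [10·p + 4·q^2 + 4, 8·p·q]].
At the point, J = [[18.0000, 10.0000], [45.0000, 12.0000]] (det J = -234.0000).
Solving J·Δ = −F gives Δ = (-0.6774, 0.5192).
Then the next iterate is (p, q)₁ = (-0.1774, 3.5192).

(-0.1774, 3.5192)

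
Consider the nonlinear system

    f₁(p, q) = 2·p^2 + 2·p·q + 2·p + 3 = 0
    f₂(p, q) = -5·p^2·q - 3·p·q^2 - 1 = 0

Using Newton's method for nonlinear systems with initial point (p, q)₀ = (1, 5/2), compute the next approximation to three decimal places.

At (1, 5/2): F = (12.000, -32.250).
Jacobian J = [[4·p + 2·q + 2, 2·p], [-10·p·q - 3·q^2, -5·p^2 - 6·p·q]].
At the point, J = [[11.000, 2.000], [-43.750, -20.000]] (det J = -132.500).
Solving J·Δ = −F gives Δ = (-1.325, 1.285).
Then the next iterate is (p, q)₁ = (-0.325, 3.785).

(-0.325, 3.785)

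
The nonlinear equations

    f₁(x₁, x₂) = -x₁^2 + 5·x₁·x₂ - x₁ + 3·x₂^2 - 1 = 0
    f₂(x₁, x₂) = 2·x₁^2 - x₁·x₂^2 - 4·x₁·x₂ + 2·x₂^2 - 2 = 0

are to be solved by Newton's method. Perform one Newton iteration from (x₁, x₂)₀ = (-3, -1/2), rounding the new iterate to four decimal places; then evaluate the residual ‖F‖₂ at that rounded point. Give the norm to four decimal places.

2.4976

At (-3, -1/2): F = (1.2500, 11.2500).
Jacobian J = [[-2·x₁ + 5·x₂ - 1, 5·x₁ + 6·x₂], [4·x₁ - x₂^2 - 4·x₂, -2·x₁·x₂ - 4·x₁ + 4·x₂]].
At the point, J = [[2.5000, -18.0000], [-10.2500, 7.0000]] (det J = -167.0000).
Solving J·Δ = −F gives Δ = (1.2650, 0.2451).
Then the next iterate is (x₁, x₂)₁ = (-1.7350, -0.2549).
Re-evaluating at (-1.7350, -0.2549): F = (0.130955, 2.494122), so ‖F‖₂ = 2.4976.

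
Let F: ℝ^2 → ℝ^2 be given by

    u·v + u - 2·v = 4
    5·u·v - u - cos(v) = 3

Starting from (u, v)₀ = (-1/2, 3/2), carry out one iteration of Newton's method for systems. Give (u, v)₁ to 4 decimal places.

At (-1/2, 3/2): F = (-8.2500, -6.320737).
Jacobian J = [[v + 1, u - 2], [5·v - 1, 5·u + sin(v)]].
At the point, J = [[2.5000, -2.5000], [6.5000, -1.502505]] (det J = 12.493737).
Solving J·Δ = −F gives Δ = (0.2726, -3.0274).
Then the next iterate is (u, v)₁ = (-0.2274, -1.5274).

(-0.2274, -1.5274)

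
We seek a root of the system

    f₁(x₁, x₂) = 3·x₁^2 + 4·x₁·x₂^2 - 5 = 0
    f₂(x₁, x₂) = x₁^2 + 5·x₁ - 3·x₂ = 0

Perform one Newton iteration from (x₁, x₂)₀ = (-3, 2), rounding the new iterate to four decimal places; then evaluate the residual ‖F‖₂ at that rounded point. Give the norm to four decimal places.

At (-3, 2): F = (-26.0000, -12.0000).
Jacobian J = [[6·x₁ + 4·x₂^2, 8·x₁·x₂], [2·x₁ + 5, -3]].
At the point, J = [[-2.0000, -48.0000], [-1.0000, -3.0000]] (det J = -42.0000).
Solving J·Δ = −F gives Δ = (-11.8571, -0.0476).
Then the next iterate is (x₁, x₂)₁ = (-14.8571, 1.9524).
Re-evaluating at (-14.8571, 1.9524): F = (430.667178, 140.590720), so ‖F‖₂ = 453.0342.

453.0342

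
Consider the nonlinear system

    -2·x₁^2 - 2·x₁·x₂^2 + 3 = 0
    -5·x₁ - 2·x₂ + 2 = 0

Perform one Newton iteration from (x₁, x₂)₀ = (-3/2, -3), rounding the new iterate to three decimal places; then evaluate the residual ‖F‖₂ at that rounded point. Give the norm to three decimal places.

63.689

At (-3/2, -3): F = (25.500, 15.500).
Jacobian J = [[-4·x₁ - 2·x₂^2, -4·x₁·x₂], [-5, -2]].
At the point, J = [[-12.000, -18.000], [-5.000, -2.000]] (det J = -66.000).
Solving J·Δ = −F gives Δ = (3.455, -0.886).
Then the next iterate is (x₁, x₂)₁ = (1.955, -3.886).
Re-evaluating at (1.955, -3.886): F = (-63.68894, -0.003), so ‖F‖₂ = 63.689.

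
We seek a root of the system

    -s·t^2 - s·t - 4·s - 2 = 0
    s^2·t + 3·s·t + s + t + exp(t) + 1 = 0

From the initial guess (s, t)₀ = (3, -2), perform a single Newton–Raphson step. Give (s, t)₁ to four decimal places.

(5.0406, 1.5826)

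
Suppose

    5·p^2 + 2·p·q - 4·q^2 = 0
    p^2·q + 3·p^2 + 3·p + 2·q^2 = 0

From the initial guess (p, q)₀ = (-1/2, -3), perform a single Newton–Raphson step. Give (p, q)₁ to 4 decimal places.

(-0.3932, -1.5685)

At (-1/2, -3): F = (-31.7500, 16.5000).
Jacobian J = [[10·p + 2·q, 2·p - 8·q], [2·p·q + 6·p + 3, p^2 + 4·q]].
At the point, J = [[-11.0000, 23.0000], [3.0000, -11.7500]] (det J = 60.2500).
Solving J·Δ = −F gives Δ = (0.1068, 1.4315).
Then the next iterate is (p, q)₁ = (-0.3932, -1.5685).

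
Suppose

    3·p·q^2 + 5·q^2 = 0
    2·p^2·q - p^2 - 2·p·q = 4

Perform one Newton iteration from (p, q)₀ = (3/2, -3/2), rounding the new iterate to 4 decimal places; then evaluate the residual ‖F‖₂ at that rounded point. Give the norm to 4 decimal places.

7.4467

At (3/2, -3/2): F = (21.3750, -8.5000).
Jacobian J = [[3·q^2, 6·p·q + 10·q], [4·p·q - 2·p - 2·q, 2·p^2 - 2·p]].
At the point, J = [[6.7500, -28.5000], [-9.0000, 1.5000]] (det J = -246.3750).
Solving J·Δ = −F gives Δ = (-0.8531, 0.5479).
Then the next iterate is (p, q)₁ = (0.6469, -0.9521).
Re-evaluating at (0.6469, -0.9521): F = (6.291706, -3.983522), so ‖F‖₂ = 7.4467.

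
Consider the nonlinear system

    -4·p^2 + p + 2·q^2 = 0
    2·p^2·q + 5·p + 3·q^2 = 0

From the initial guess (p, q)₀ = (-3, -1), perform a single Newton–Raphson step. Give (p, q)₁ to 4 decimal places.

(-1.4674, -0.6712)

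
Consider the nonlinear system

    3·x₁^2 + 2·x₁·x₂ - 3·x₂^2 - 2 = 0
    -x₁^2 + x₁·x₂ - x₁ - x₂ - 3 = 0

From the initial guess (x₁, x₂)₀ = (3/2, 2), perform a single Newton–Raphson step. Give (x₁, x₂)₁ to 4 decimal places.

(-3.0543, -4.7174)

At (3/2, 2): F = (-1.2500, -5.7500).
Jacobian J = [[6·x₁ + 2·x₂, 2·x₁ - 6·x₂], [-2·x₁ + x₂ - 1, x₁ - 1]].
At the point, J = [[13.0000, -9.0000], [-2.0000, 0.5000]] (det J = -11.5000).
Solving J·Δ = −F gives Δ = (-4.5543, -6.7174).
Then the next iterate is (x₁, x₂)₁ = (-3.0543, -4.7174).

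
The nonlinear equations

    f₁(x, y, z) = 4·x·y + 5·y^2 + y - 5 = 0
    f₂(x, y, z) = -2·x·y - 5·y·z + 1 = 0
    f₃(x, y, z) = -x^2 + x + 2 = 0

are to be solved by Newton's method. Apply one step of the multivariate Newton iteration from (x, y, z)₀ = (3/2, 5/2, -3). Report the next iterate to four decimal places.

(2.1250, 0.9375, -2.2700)

At (3/2, 5/2, -3): F = (43.7500, 31.0000, 1.2500).
Jacobian J = [[4·y, 4·x + 10·y + 1, 0], [-2·y, -2·x - 5·z, -5·y], [-2·x + 1, 0, 0]].
At the point, J = [[10.0000, 32.0000, 0.0000], [-5.0000, 12.0000, -12.5000], [-2.0000, 0.0000, 0.0000]] (det J = 800.0000).
Solving J·Δ = −F gives Δ = (0.6250, -1.5625, 0.7300).
Then the next iterate is (x, y, z)₁ = (2.1250, 0.9375, -2.2700).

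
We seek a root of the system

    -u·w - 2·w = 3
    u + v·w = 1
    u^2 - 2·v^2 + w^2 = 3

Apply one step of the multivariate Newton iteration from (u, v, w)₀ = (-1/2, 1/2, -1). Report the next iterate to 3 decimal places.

(0.450, -0.733, -1.367)

At (-1/2, 1/2, -1): F = (-1.500, -2.000, -2.250).
Jacobian J = [[-w, 0, -u - 2], [1, w, v], [2·u, -4·v, 2·w]].
At the point, J = [[1.000, 0.000, -1.500], [1.000, -1.000, 0.500], [-1.000, -2.000, -2.000]] (det J = 7.500).
Solving J·Δ = −F gives Δ = (0.950, -1.233, -0.367).
Then the next iterate is (u, v, w)₁ = (0.450, -0.733, -1.367).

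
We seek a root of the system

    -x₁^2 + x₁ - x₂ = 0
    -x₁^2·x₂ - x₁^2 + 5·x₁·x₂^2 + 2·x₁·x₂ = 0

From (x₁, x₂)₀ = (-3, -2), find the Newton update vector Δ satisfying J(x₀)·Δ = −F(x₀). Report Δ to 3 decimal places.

At (-3, -2): F = (-10.000, -39.000).
Jacobian J = [[-2·x₁ + 1, -1], [-2·x₁·x₂ - 2·x₁ + 5·x₂^2 + 2·x₂, -x₁^2 + 10·x₁·x₂ + 2·x₁]].
At the point, J = [[7.000, -1.000], [10.000, 45.000]] (det J = 325.000).
Solving J·Δ = −F gives Δ = (1.505, 0.532).

(1.505, 0.532)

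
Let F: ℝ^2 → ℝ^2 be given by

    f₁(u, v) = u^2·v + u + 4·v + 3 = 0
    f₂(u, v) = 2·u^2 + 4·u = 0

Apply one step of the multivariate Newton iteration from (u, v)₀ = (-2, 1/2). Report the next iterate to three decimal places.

At (-2, 1/2): F = (5.000, 0.000).
Jacobian J = [[2·u·v + 1, u^2 + 4], [4·u + 4, 0]].
At the point, J = [[-1.000, 8.000], [-4.000, 0.000]] (det J = 32.000).
Solving J·Δ = −F gives Δ = (0.000, -0.625).
Then the next iterate is (u, v)₁ = (-2.000, -0.125).

(-2.000, -0.125)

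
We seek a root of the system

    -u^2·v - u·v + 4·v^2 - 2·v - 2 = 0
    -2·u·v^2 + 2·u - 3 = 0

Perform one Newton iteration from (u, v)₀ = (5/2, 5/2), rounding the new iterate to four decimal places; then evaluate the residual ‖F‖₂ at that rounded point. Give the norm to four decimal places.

At (5/2, 5/2): F = (-3.8750, -29.2500).
Jacobian J = [[-2·u·v - v, -u^2 - u + 8·v - 2], [-2·v^2 + 2, -4·u·v]].
At the point, J = [[-15.0000, 9.2500], [-10.5000, -25.0000]] (det J = 472.1250).
Solving J·Δ = −F gives Δ = (-0.7783, -0.8431).
Then the next iterate is (u, v)₁ = (1.7217, 1.6569).
Re-evaluating at (1.7217, 1.6569): F = (-2.096682, -9.009827), so ‖F‖₂ = 9.2506.

9.2506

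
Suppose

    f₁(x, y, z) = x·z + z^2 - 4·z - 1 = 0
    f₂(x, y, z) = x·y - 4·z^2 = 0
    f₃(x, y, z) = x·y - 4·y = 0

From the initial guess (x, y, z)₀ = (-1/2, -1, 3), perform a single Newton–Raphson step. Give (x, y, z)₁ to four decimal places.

At (-1/2, -1, 3): F = (-5.5000, -35.5000, 4.5000).
Jacobian J = [[z, 0, x + 2·z - 4], [y, x, -8·z], [y, x - 4, 0]].
At the point, J = [[3.0000, 0.0000, 1.5000], [-1.0000, -0.5000, -24.0000], [-1.0000, -4.5000, 0.0000]] (det J = -318.0000).
Solving J·Δ = −F gives Δ = (2.6321, 0.4151, -1.5975).
Then the next iterate is (x, y, z)₁ = (2.1321, -0.5849, 1.4025).

(2.1321, -0.5849, 1.4025)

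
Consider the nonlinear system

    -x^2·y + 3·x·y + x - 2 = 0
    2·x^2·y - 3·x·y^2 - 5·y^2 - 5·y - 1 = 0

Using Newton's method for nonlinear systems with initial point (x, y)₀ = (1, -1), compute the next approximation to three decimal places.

At (1, -1): F = (-3.000, -6.000).
Jacobian J = [[-2·x·y + 3·y + 1, -x^2 + 3·x], [4·x·y - 3·y^2, 2·x^2 - 6·x·y - 10·y - 5]].
At the point, J = [[0.000, 2.000], [-7.000, 13.000]] (det J = 14.000).
Solving J·Δ = −F gives Δ = (1.929, 1.500).
Then the next iterate is (x, y)₁ = (2.929, 0.500).

(2.929, 0.500)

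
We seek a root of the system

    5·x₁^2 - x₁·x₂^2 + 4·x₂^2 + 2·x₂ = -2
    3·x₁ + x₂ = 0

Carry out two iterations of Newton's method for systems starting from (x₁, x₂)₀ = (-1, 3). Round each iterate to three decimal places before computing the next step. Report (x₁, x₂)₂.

At (-1, 3): F = (58.000, 0.000).
Jacobian J = [[10·x₁ - x₂^2, -2·x₁·x₂ + 8·x₂ + 2], [3, 1]].
At the point, J = [[-19.000, 32.000], [3.000, 1.000]] (det J = -115.000).
Solving J·Δ = −F gives Δ = (0.504, -1.513).
Then the next iterate is (x₁, x₂)₁ = (-0.496, 1.487).
Round to (-0.496, 1.487) and repeat: F = (16.14550, -0.001), J = [[-7.17117, 15.37110], [3.000, 1.000]].
Δ = (0.303, -0.909), so (x₁, x₂)₂ = (-0.193, 0.578).

(-0.193, 0.578)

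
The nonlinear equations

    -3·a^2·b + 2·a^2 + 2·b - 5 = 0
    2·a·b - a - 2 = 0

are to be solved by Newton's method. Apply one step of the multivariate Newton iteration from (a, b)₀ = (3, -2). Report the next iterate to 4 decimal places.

(3.2883, 1.0736)

At (3, -2): F = (63.0000, -17.0000).
Jacobian J = [[-6·a·b + 4·a, -3·a^2 + 2], [2·b - 1, 2·a]].
At the point, J = [[48.0000, -25.0000], [-5.0000, 6.0000]] (det J = 163.0000).
Solving J·Δ = −F gives Δ = (0.2883, 3.0736).
Then the next iterate is (a, b)₁ = (3.2883, 1.0736).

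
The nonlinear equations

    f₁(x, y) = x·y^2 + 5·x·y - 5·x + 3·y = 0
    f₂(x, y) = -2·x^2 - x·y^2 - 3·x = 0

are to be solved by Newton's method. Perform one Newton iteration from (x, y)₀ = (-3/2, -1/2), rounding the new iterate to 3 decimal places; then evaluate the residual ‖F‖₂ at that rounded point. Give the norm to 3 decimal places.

At (-3/2, -1/2): F = (9.375, 0.375).
Jacobian J = [[y^2 + 5·y - 5, 2·x·y + 5·x + 3], [-4·x - y^2 - 3, -2·x·y]].
At the point, J = [[-7.250, -3.000], [2.750, -1.500]] (det J = 19.125).
Solving J·Δ = −F gives Δ = (0.676, 1.490).
Then the next iterate is (x, y)₁ = (-0.824, 0.990).
Re-evaluating at (-0.824, 0.990): F = (2.20360, 1.92165), so ‖F‖₂ = 2.924.

2.924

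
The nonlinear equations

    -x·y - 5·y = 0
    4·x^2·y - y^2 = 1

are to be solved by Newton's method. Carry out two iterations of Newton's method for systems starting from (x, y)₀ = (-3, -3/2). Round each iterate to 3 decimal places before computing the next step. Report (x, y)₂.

(-1.341, 0.012)

At (-3, -3/2): F = (3.000, -57.250).
Jacobian J = [[-y, -x - 5], [8·x·y, 4·x^2 - 2·y]].
At the point, J = [[1.500, -2.000], [36.000, 39.000]] (det J = 130.500).
Solving J·Δ = −F gives Δ = (-0.019, 1.486).
Then the next iterate is (x, y)₁ = (-3.019, -0.014).
Round to (-3.019, -0.014) and repeat: F = (0.02773, -1.51060), J = [[0.014, -1.981], [0.33813, 36.48544]].
Δ = (1.678, 0.026), so (x, y)₂ = (-1.341, 0.012).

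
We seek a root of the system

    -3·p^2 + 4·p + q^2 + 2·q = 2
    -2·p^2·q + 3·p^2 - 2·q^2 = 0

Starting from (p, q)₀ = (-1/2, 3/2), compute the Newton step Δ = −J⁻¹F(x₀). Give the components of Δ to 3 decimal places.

At (-1/2, 3/2): F = (0.500, -4.500).
Jacobian J = [[-6·p + 4, 2·q + 2], [-4·p·q + 6·p, -2·p^2 - 4·q]].
At the point, J = [[7.000, 5.000], [0.000, -6.500]] (det J = -45.500).
Solving J·Δ = −F gives Δ = (0.423, -0.692).

(0.423, -0.692)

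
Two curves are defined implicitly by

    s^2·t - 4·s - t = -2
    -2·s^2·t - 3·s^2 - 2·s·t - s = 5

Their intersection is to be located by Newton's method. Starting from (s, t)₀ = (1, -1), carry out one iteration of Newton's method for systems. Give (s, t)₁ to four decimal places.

At (1, -1): F = (-2.0000, -5.0000).
Jacobian J = [[2·s·t - 4, s^2 - 1], [-4·s·t - 6·s - 2·t - 1, -2·s^2 - 2·s]].
At the point, J = [[-6.0000, 0.0000], [-1.0000, -4.0000]] (det J = 24.0000).
Solving J·Δ = −F gives Δ = (-0.3333, -1.1667).
Then the next iterate is (s, t)₁ = (0.6667, -2.1667).

(0.6667, -2.1667)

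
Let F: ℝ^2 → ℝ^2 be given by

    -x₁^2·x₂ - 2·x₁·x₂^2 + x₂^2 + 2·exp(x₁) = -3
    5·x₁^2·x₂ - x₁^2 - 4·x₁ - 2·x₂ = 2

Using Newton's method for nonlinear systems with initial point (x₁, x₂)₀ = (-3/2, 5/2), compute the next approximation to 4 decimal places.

At (-3/2, 5/2): F = (22.821260, 24.8750).
Jacobian J = [[-2·x₁·x₂ - 2·x₂^2 + 2·exp(x₁), -x₁^2 - 4·x₁·x₂ + 2·x₂], [10·x₁·x₂ - 2·x₁ - 4, 5·x₁^2 - 2]].
At the point, J = [[-4.553740, 17.7500], [-38.5000, 9.2500]] (det J = 641.252908).
Solving J·Δ = −F gives Δ = (0.3594, -1.1935).
Then the next iterate is (x₁, x₂)₁ = (-1.1406, 1.3065).

(-1.1406, 1.3065)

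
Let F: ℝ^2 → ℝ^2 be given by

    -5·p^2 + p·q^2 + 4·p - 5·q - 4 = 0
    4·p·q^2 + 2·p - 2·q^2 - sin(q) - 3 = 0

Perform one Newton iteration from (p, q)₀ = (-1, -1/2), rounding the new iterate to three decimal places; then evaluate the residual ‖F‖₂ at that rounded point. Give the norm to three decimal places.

5.953

At (-1, -1/2): F = (-10.750, -6.02057).
Jacobian J = [[-10·p + q^2 + 4, 2·p·q - 5], [4·q^2 + 2, 8·p·q - 4·q - cos(q)]].
At the point, J = [[14.250, -4.000], [3.000, 5.12242]] (det J = 84.99445).
Solving J·Δ = −F gives Δ = (0.931, 0.630).
Then the next iterate is (p, q)₁ = (-0.069, 0.130).
Re-evaluating at (-0.069, 0.130): F = (-4.95097, -3.30610), so ‖F‖₂ = 5.953.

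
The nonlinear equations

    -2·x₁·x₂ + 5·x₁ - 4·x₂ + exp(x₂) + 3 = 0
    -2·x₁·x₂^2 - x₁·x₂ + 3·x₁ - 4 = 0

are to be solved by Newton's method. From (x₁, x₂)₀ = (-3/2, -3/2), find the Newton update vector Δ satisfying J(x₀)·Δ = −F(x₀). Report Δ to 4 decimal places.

(0.2953, -0.5333)

At (-3/2, -3/2): F = (-2.776870, -4.0000).
Jacobian J = [[-2·x₂ + 5, -2·x₁ + exp(x₂) - 4], [-2·x₂^2 - x₂ + 3, -4·x₁·x₂ - x₁]].
At the point, J = [[8.0000, -0.776870], [0.0000, -7.5000]] (det J = -60.0000).
Solving J·Δ = −F gives Δ = (0.2953, -0.5333).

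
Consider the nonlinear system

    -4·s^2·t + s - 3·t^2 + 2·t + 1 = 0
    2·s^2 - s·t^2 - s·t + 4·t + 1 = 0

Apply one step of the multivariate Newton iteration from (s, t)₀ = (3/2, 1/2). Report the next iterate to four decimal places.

(0.1947, 0.9776)

At (3/2, 1/2): F = (-1.7500, 6.3750).
Jacobian J = [[-8·s·t + 1, -4·s^2 - 6·t + 2], [4·s - t^2 - t, -2·s·t - s + 4]].
At the point, J = [[-5.0000, -10.0000], [5.2500, 1.0000]] (det J = 47.5000).
Solving J·Δ = −F gives Δ = (-1.3053, 0.4776).
Then the next iterate is (s, t)₁ = (0.1947, 0.9776).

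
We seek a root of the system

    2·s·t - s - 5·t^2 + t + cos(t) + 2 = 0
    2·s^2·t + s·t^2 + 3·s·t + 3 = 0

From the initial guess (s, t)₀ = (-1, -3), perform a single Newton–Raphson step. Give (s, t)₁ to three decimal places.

(-1.293, -1.698)

At (-1, -3): F = (-39.98999, -3.000).
Jacobian J = [[2·t - 1, 2·s - 10·t - sin(t) + 1], [4·s·t + t^2 + 3·t, 2·s^2 + 2·s·t + 3·s]].
At the point, J = [[-7.000, 29.14112], [12.000, 5.000]] (det J = -384.69344).
Solving J·Δ = −F gives Δ = (-0.293, 1.302).
Then the next iterate is (s, t)₁ = (-1.293, -1.698).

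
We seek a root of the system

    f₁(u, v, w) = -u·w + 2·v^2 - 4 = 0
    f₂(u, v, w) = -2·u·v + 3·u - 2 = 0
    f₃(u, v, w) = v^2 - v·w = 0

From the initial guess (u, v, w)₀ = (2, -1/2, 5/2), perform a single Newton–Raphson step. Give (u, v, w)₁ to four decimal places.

At (2, -1/2, 5/2): F = (-8.5000, 6.0000, 1.5000).
Jacobian J = [[-w, 4·v, -u], [-2·v + 3, -2·u, 0], [0, 2·v - w, -v]].
At the point, J = [[-2.5000, -2.0000, -2.0000], [4.0000, -4.0000, 0.0000], [0.0000, -3.5000, 0.5000]] (det J = 37.0000).
Solving J·Δ = −F gives Δ = (-1.4324, 0.0676, -2.5270).
Then the next iterate is (u, v, w)₁ = (0.5676, -0.4324, -0.0270).

(0.5676, -0.4324, -0.0270)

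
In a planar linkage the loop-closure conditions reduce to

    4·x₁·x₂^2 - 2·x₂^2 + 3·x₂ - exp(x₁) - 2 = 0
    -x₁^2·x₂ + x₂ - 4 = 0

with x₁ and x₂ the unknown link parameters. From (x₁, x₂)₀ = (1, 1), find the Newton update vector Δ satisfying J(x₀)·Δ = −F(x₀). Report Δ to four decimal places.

(-2.0000, 0.3260)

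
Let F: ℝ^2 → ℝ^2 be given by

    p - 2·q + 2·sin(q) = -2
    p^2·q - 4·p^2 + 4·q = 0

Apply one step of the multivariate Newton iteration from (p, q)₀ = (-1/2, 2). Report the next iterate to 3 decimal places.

(-2.350, 1.106)

At (-1/2, 2): F = (-0.68141, 7.500).
Jacobian J = [[1, 2·cos(q) - 2], [2·p·q - 8·p, p^2 + 4]].
At the point, J = [[1.000, -2.83229], [2.000, 4.250]] (det J = 9.91459).
Solving J·Δ = −F gives Δ = (-1.850, -0.894).
Then the next iterate is (p, q)₁ = (-2.350, 1.106).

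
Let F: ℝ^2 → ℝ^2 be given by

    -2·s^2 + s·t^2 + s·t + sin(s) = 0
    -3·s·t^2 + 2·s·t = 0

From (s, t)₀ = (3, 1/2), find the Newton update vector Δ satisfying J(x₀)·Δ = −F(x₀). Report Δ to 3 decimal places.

At (3, 1/2): F = (-15.60888, 0.750).
Jacobian J = [[-4·s + t^2 + t + cos(s), 2·s·t + s], [-3·t^2 + 2·t, -6·s·t + 2·s]].
At the point, J = [[-12.23999, 6.000], [0.250, -3.000]] (det J = 35.21998).
Solving J·Δ = −F gives Δ = (-1.202, 0.150).

(-1.202, 0.150)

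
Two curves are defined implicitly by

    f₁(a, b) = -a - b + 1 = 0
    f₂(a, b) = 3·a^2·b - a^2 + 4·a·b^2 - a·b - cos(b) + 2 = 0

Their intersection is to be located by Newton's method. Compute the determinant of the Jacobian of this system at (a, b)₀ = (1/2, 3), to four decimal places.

28.6089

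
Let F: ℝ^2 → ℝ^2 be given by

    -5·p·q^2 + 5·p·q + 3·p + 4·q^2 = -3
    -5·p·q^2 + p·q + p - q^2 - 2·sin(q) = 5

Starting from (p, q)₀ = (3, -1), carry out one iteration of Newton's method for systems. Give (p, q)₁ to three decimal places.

(7.574, 0.244)

At (3, -1): F = (-14.000, -19.31706).
Jacobian J = [[-5·q^2 + 5·q + 3, -10·p·q + 5·p + 8·q], [-5·q^2 + q + 1, -10·p·q + p - 2·q - 2·cos(q)]].
At the point, J = [[-7.000, 37.000], [-5.000, 33.91940]] (det J = -52.43577).
Solving J·Δ = −F gives Δ = (4.574, 1.244).
Then the next iterate is (p, q)₁ = (7.574, 0.244).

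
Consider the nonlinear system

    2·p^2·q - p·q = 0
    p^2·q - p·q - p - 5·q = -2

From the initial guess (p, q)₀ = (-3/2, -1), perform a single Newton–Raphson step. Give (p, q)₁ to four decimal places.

At (-3/2, -1): F = (-6.0000, 4.7500).
Jacobian J = [[4·p·q - q, 2·p^2 - p], [2·p·q - q - 1, p^2 - p - 5]].
At the point, J = [[7.0000, 6.0000], [3.0000, -1.2500]] (det J = -26.7500).
Solving J·Δ = −F gives Δ = (-0.7850, 1.9159).
Then the next iterate is (p, q)₁ = (-2.2850, 0.9159).

(-2.2850, 0.9159)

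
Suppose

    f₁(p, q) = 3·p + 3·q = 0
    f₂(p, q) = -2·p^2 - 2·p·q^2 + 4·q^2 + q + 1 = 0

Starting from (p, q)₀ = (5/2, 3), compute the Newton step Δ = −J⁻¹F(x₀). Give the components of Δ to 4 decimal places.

(0.4348, -5.9348)

At (5/2, 3): F = (16.5000, -17.5000).
Jacobian J = [[3, 3], [-4·p - 2·q^2, -4·p·q + 8·q + 1]].
At the point, J = [[3.0000, 3.0000], [-28.0000, -5.0000]] (det J = 69.0000).
Solving J·Δ = −F gives Δ = (0.4348, -5.9348).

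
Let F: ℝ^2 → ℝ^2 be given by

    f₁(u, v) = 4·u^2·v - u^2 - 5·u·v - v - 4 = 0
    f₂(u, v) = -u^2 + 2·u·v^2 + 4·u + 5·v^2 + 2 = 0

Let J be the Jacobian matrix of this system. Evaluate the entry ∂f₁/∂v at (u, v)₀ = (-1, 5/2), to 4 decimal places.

8.0000

∂f₁/∂v = 4·u^2 - 5·u - 1.
At (-1, 5/2) this is 8.0000.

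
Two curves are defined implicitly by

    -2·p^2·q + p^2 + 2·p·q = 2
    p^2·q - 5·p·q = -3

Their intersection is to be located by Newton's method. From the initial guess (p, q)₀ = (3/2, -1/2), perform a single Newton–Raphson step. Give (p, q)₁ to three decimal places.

At (3/2, -1/2): F = (1.000, 5.625).
Jacobian J = [[-4·p·q + 2·p + 2·q, -2·p^2 + 2·p], [2·p·q - 5·q, p^2 - 5·p]].
At the point, J = [[5.000, -1.500], [1.000, -5.250]] (det J = -24.750).
Solving J·Δ = −F gives Δ = (0.129, 1.096).
Then the next iterate is (p, q)₁ = (1.629, 0.596).

(1.629, 0.596)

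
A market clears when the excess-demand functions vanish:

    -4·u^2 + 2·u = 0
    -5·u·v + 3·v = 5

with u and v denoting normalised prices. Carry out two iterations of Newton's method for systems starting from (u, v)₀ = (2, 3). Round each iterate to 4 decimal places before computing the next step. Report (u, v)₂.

(0.7314, -0.9913)

At (2, 3): F = (-12.0000, -26.0000).
Jacobian J = [[-8·u + 2, 0], [-5·v, -5·u + 3]].
At the point, J = [[-14.0000, 0.0000], [-15.0000, -7.0000]] (det J = 98.0000).
Solving J·Δ = −F gives Δ = (-0.8571, -1.8776).
Then the next iterate is (u, v)₁ = (1.1429, 1.1224).
Round to (1.1429, 1.1224) and repeat: F = (-2.939082, -8.046755), J = [[-7.1432, 0.0000], [-5.6120, -2.7145]].
Δ = (-0.4115, -2.1137), so (u, v)₂ = (0.7314, -0.9913).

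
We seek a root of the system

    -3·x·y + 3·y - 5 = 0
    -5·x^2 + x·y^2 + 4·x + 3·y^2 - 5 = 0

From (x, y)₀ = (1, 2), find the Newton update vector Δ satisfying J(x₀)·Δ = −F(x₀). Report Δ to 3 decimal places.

At (1, 2): F = (-5.000, 10.000).
Jacobian J = [[-3·y, -3·x + 3], [-10·x + y^2 + 4, 2·x·y + 6·y]].
At the point, J = [[-6.000, 0.000], [-2.000, 16.000]] (det J = -96.000).
Solving J·Δ = −F gives Δ = (-0.833, -0.729).

(-0.833, -0.729)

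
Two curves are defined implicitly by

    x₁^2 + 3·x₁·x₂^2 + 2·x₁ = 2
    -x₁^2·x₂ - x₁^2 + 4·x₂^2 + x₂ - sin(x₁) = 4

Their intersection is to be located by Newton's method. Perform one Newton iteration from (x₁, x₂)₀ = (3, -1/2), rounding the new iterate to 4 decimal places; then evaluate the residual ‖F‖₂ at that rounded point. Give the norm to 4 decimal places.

3.9639

At (3, -1/2): F = (15.2500, -8.141120).
Jacobian J = [[2·x₁ + 3·x₂^2 + 2, 6·x₁·x₂], [-2·x₁·x₂ - 2·x₁ - cos(x₁), -x₁^2 + 8·x₂ + 1]].
At the point, J = [[8.7500, -9.0000], [-2.010008, -12.0000]] (det J = -123.090068).
Solving J·Δ = −F gives Δ = (-2.0820, -0.3297).
Then the next iterate is (x₁, x₂)₁ = (0.9180, -0.8297).
Re-evaluating at (0.9180, -0.8297): F = (2.574583, -3.013996), so ‖F‖₂ = 3.9639.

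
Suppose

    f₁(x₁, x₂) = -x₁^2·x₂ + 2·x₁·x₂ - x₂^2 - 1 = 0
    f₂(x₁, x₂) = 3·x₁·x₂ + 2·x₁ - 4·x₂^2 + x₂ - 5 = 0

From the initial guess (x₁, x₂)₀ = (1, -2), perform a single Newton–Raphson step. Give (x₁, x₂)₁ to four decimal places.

At (1, -2): F = (-7.0000, -27.0000).
Jacobian J = [[-2·x₁·x₂ + 2·x₂, -x₁^2 + 2·x₁ - 2·x₂], [3·x₂ + 2, 3·x₁ - 8·x₂ + 1]].
At the point, J = [[0.0000, 5.0000], [-4.0000, 20.0000]] (det J = 20.0000).
Solving J·Δ = −F gives Δ = (0.2500, 1.4000).
Then the next iterate is (x₁, x₂)₁ = (1.2500, -0.6000).

(1.2500, -0.6000)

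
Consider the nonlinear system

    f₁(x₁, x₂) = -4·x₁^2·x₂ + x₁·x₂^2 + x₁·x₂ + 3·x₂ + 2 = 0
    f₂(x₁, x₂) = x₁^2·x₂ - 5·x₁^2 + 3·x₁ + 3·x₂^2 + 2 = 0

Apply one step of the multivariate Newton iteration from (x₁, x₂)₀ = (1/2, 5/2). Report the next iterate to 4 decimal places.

(3.5304, 0.9826)

At (1/2, 5/2): F = (11.3750, 21.6250).
Jacobian J = [[-8·x₁·x₂ + x₂^2 + x₂, -4·x₁^2 + 2·x₁·x₂ + x₁ + 3], [2·x₁·x₂ - 10·x₁ + 3, x₁^2 + 6·x₂]].
At the point, J = [[-1.2500, 5.0000], [0.5000, 15.2500]] (det J = -21.5625).
Solving J·Δ = −F gives Δ = (3.0304, -1.5174).
Then the next iterate is (x₁, x₂)₁ = (3.5304, 0.9826).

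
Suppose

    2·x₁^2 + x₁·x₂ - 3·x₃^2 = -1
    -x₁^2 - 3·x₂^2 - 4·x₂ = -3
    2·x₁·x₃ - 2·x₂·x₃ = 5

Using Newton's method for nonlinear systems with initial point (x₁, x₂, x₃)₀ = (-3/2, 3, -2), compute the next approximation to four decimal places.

At (-3/2, 3, -2): F = (-11.0000, -38.2500, 13.0000).
Jacobian J = [[4·x₁ + x₂, x₁, -6·x₃], [-2·x₁, -6·x₂ - 4, 0], [2·x₃, -2·x₃, 2·x₁ - 2·x₂]].
At the point, J = [[-3.0000, -1.5000, 12.0000], [3.0000, -22.0000, 0.0000], [-4.0000, 4.0000, -9.0000]] (det J = -1546.5000).
Solving J·Δ = −F gives Δ = (-0.0424, -1.7444, 0.6880).
Then the next iterate is (x₁, x₂, x₃)₁ = (-1.5424, 1.2556, -1.3120).

(-1.5424, 1.2556, -1.3120)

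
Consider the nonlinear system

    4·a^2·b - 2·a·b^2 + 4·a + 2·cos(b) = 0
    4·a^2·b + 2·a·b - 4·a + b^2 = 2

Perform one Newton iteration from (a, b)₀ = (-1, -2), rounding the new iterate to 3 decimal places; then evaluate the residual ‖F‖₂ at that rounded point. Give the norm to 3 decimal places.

137.772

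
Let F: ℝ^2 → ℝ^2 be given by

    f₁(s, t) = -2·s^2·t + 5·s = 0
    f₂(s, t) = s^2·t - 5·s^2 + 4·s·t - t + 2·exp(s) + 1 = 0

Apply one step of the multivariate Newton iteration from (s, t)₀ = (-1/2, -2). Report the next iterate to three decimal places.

(2.283, 0.566)

At (-1/2, -2): F = (-1.500, 6.46306).
Jacobian J = [[-4·s·t + 5, -2·s^2], [2·s·t - 10·s + 4·t + 2·exp(s), s^2 + 4·s - 1]].
At the point, J = [[1.000, -0.500], [0.21306, -2.750]] (det J = -2.64347).
Solving J·Δ = −F gives Δ = (2.783, 2.566).
Then the next iterate is (s, t)₁ = (2.283, 0.566).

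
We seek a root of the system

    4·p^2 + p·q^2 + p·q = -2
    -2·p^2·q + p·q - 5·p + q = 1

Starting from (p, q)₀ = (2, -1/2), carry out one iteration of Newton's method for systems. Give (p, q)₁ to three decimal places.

(0.889, -1.867)

At (2, -1/2): F = (17.500, -8.500).
Jacobian J = [[8·p + q^2 + q, 2·p·q + p], [-4·p·q + q - 5, -2·p^2 + p + 1]].
At the point, J = [[15.750, 0.000], [-1.500, -5.000]] (det J = -78.750).
Solving J·Δ = −F gives Δ = (-1.111, -1.367).
Then the next iterate is (p, q)₁ = (0.889, -1.867).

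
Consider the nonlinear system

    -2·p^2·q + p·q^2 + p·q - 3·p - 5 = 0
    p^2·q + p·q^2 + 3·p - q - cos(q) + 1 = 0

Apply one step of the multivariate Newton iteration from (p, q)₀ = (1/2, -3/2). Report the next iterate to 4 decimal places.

At (1/2, -3/2): F = (-5.3750, 4.679263).
Jacobian J = [[-4·p·q + q^2 + q - 3, -2·p^2 + 2·p·q + p], [2·p·q + q^2 + 3, p^2 + 2·p·q + sin(q) - 1]].
At the point, J = [[0.7500, -1.5000], [3.7500, -3.247495]] (det J = 3.189379).
Solving J·Δ = −F gives Δ = (-7.6737, -7.4202).
Then the next iterate is (p, q)₁ = (-7.1737, -8.9202).

(-7.1737, -8.9202)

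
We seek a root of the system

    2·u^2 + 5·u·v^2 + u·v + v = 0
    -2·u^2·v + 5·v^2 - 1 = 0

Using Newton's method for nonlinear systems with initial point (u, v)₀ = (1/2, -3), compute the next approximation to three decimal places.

(0.540, -1.500)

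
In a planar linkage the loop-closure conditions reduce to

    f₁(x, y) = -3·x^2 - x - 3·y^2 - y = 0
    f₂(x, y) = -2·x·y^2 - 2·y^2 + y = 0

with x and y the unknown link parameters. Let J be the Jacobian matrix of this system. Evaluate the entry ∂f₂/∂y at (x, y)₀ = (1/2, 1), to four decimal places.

∂f₂/∂y = -4·x·y - 4·y + 1.
At (1/2, 1) this is -5.0000.

-5.0000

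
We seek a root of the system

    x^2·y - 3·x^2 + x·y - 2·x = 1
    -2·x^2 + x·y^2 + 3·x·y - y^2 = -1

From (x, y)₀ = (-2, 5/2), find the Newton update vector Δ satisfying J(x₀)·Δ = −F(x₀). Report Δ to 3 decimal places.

(1.724, -0.155)

At (-2, 5/2): F = (-4.000, -40.750).
Jacobian J = [[2·x·y - 6·x + y - 2, x^2 + x], [-4·x + y^2 + 3·y, 2·x·y + 3·x - 2·y]].
At the point, J = [[2.500, 2.000], [21.750, -21.000]] (det J = -96.000).
Solving J·Δ = −F gives Δ = (1.724, -0.155).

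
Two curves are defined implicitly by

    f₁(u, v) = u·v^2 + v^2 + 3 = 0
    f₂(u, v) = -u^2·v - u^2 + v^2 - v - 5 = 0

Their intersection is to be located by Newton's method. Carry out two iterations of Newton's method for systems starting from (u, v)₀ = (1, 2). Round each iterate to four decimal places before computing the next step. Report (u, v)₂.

At (1, 2): F = (11.0000, -6.0000).
Jacobian J = [[v^2, 2·u·v + 2·v], [-2·u·v - 2·u, -u^2 + 2·v - 1]].
At the point, J = [[4.0000, 8.0000], [-6.0000, 2.0000]] (det J = 56.0000).
Solving J·Δ = −F gives Δ = (-1.2500, -0.7500).
Then the next iterate is (u, v)₁ = (-0.2500, 1.2500).
Round to (-0.2500, 1.2500) and repeat: F = (4.171875, -4.828125), J = [[1.5625, 1.8750], [1.1250, 1.4375]].
Δ = (-110.0786, 89.5071), so (u, v)₂ = (-110.3286, 90.7571).

(-110.3286, 90.7571)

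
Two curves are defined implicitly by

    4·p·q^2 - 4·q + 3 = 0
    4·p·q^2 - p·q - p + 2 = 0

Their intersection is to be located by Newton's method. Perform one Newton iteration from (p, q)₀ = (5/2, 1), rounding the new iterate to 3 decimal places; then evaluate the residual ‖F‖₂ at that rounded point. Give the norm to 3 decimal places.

At (5/2, 1): F = (9.000, 7.000).
Jacobian J = [[4·q^2, 8·p·q - 4], [4·q^2 - q - 1, 8·p·q - p]].
At the point, J = [[4.000, 16.000], [2.000, 17.500]] (det J = 38.000).
Solving J·Δ = −F gives Δ = (-1.197, -0.263).
Then the next iterate is (p, q)₁ = (1.303, 0.737).
Re-evaluating at (1.303, 0.737): F = (2.88300, 2.56769), so ‖F‖₂ = 3.861.

3.861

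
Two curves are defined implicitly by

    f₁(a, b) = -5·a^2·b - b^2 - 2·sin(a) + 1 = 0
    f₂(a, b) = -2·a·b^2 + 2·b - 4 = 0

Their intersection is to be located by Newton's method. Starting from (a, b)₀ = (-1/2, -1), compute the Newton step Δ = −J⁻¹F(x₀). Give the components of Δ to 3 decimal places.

At (-1/2, -1): F = (2.20885, -5.000).
Jacobian J = [[-10·a·b - 2·cos(a), -5·a^2 - 2·b], [-2·b^2, -4·a·b + 2]].
At the point, J = [[-6.75517, 0.750], [-2.000, 0.000]] (det J = 1.500).
Solving J·Δ = −F gives Δ = (-2.500, -25.462).

(-2.500, -25.462)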